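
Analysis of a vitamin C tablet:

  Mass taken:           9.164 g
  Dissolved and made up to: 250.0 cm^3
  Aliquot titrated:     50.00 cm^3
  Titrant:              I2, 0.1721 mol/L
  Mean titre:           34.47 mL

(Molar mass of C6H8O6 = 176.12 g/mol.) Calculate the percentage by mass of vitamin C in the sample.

C6H8O6 + I2 → C6H6O6 + 2 HI
n(I2) per titration = 0.03447 × 0.1721 = 5.932 × 10^-3 mol
n(C6H8O6) in each aliquot = 5.932 × 10^-3 mol (1:1 ratio)
n(C6H8O6) in the whole flask = 5.932 × 10^-3 × 250.0/50.00 = 0.02966 mol
mass of C6H8O6 = 0.02966 × 176.12 = 5.224 g
% C6H8O6 = 5.224 / 9.164 × 100 = 57.01 %

57.01 %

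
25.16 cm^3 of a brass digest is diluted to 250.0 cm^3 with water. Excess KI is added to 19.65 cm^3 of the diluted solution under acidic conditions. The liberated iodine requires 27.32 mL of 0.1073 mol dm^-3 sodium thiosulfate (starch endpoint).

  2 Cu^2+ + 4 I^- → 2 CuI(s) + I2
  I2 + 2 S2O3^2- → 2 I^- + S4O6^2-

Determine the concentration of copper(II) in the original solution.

1.482 mol/L

n(S2O3^2-) = 0.02732 × 0.1073 = 2.931 × 10^-3 mol
n(I2) = n(S2O3^2-)/2 = 1.466 × 10^-3 mol
From the 2:1 ratio, n(Cu2+) in the aliquot = 2/1 × 1.466 × 10^-3 = 2.931 × 10^-3 mol
[Cu2+]_dilute = 2.931 × 10^-3 / 0.01965 = 0.1492 mol/L
[Cu2+]_original = 0.1492 × 250.0/25.16 = 1.482 mol/L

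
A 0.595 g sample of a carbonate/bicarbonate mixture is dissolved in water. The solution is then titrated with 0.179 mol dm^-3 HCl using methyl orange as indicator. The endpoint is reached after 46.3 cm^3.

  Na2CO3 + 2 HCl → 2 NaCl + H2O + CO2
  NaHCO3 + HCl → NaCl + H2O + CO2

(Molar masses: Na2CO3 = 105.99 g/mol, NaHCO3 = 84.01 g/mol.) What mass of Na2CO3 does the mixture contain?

0.173 g

n(HCl) = 0.0463 × 0.179 = 8.29 × 10^-3 mol
Let x = n(Na2CO3), y = n(NaHCO3).
Titrant: 2x + 1y = 8.29 × 10^-3;  mass: 105.99x + 84.01y = 0.595
Solving, x = 1.63 × 10^-3 mol, y = 5.02 × 10^-3 mol
mass of Na2CO3 = 1.63 × 10^-3 × 105.99 = 0.173 g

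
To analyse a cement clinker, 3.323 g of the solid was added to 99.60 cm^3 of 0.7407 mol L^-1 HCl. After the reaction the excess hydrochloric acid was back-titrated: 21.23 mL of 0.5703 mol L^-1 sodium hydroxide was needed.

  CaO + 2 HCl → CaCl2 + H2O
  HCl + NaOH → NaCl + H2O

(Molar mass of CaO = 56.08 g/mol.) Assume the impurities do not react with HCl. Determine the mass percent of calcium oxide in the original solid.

n(HCl) added = 0.09960 × 0.7407 = 0.07377 mol
n(NaOH) used in back-titration = 0.02123 × 0.5703 = 0.01211 mol
n(HCl) left over = 0.01211 mol (1:1 ratio)
n(HCl) consumed by analyte = 0.07377 − 0.01211 = 0.06167 mol
From the 1:2 ratio, n(CaO) = 1/2 × 0.06167 = 0.03083 mol
mass of CaO = 0.03083 × 56.08 = 1.729 g
% CaO = 1.729 / 3.323 × 100 = 52.03 %

52.03 %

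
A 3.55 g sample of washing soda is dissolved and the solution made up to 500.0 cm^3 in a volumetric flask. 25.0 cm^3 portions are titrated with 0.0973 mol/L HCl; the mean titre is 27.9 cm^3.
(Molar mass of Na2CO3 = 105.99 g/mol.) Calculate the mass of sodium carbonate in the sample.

Na2CO3 + 2 HCl → 2 NaCl + H2O + CO2
n(HCl) per titration = 0.0279 × 0.0973 = 2.71 × 10^-3 mol
From the 1:2 ratio, n(Na2CO3) in each aliquot = 1/2 × 2.71 × 10^-3 = 1.36 × 10^-3 mol
n(Na2CO3) in the whole flask = 1.36 × 10^-3 × 500.0/25.0 = 0.0271 mol
mass of Na2CO3 = 0.0271 × 105.99 = 2.88 g

2.88 g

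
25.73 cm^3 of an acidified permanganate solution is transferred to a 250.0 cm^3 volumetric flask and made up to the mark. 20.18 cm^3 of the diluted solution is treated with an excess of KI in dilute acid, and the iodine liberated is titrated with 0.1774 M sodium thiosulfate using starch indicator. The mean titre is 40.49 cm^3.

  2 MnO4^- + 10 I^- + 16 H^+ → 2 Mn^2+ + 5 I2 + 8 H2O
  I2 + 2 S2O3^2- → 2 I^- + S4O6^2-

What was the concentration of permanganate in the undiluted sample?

0.6917 M

n(S2O3^2-) = 0.04049 × 0.1774 = 7.183 × 10^-3 mol
n(I2) = n(S2O3^2-)/2 = 3.591 × 10^-3 mol
From the 2:5 ratio, n(MnO4^-) in the aliquot = 2/5 × 3.591 × 10^-3 = 1.437 × 10^-3 mol
[MnO4^-]_dilute = 1.437 × 10^-3 / 0.02018 = 0.07119 mol/L
[MnO4^-]_original = 0.07119 × 250.0/25.73 = 0.6917 mol/L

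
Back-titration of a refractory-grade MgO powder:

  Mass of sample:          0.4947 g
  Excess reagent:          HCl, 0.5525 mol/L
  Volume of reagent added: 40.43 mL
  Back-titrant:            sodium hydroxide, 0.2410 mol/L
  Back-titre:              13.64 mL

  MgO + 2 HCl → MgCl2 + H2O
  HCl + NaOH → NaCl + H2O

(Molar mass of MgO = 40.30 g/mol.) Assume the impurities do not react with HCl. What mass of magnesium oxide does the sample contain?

0.3839 g

n(HCl) added = 0.04043 × 0.5525 = 0.02234 mol
n(NaOH) used in back-titration = 0.01364 × 0.2410 = 3.287 × 10^-3 mol
n(HCl) left over = 3.287 × 10^-3 mol (1:1 ratio)
n(HCl) consumed by analyte = 0.02234 − 3.287 × 10^-3 = 0.01905 mol
From the 1:2 ratio, n(MgO) = 1/2 × 0.01905 = 9.525 × 10^-3 mol
mass of MgO = 9.525 × 10^-3 × 40.30 = 0.3839 g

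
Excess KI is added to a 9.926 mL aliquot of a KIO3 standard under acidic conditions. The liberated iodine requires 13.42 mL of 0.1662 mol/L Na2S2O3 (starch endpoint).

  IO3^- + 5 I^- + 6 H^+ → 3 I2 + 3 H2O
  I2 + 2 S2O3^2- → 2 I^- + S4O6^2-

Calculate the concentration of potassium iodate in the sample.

0.03745 mol/L

n(S2O3^2-) = 0.01342 × 0.1662 = 2.230 × 10^-3 mol
n(I2) = n(S2O3^2-)/2 = 1.115 × 10^-3 mol
From the 1:3 ratio, n(IO3^-) in the aliquot = 1/3 × 1.115 × 10^-3 = 3.717 × 10^-4 mol
[IO3^-] = 3.717 × 10^-4 / 0.009926 = 0.03745 mol/L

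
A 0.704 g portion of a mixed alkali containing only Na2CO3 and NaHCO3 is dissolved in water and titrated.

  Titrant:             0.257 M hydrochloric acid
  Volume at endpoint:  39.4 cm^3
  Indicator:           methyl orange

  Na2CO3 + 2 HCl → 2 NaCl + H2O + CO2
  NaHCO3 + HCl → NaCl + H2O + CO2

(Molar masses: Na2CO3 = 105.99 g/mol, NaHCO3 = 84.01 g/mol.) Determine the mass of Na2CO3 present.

0.251 g

n(HCl) = 0.0394 × 0.257 = 0.0101 mol
Let x = n(Na2CO3), y = n(NaHCO3).
Titrant: 2x + 1y = 0.0101;  mass: 105.99x + 84.01y = 0.704
Solving, x = 2.36 × 10^-3 mol, y = 5.40 × 10^-3 mol
mass of Na2CO3 = 2.36 × 10^-3 × 105.99 = 0.251 g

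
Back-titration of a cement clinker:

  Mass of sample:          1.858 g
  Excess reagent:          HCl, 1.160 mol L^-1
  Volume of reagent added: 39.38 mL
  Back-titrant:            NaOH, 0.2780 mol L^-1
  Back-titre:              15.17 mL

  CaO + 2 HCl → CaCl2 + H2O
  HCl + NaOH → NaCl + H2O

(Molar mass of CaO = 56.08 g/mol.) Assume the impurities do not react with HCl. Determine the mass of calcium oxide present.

1.163 g

n(HCl) added = 0.03938 × 1.160 = 0.04568 mol
n(NaOH) used in back-titration = 0.01517 × 0.2780 = 4.217 × 10^-3 mol
n(HCl) left over = 4.217 × 10^-3 mol (1:1 ratio)
n(HCl) consumed by analyte = 0.04568 − 4.217 × 10^-3 = 0.04146 mol
From the 1:2 ratio, n(CaO) = 1/2 × 0.04146 = 0.02073 mol
mass of CaO = 0.02073 × 56.08 = 1.163 g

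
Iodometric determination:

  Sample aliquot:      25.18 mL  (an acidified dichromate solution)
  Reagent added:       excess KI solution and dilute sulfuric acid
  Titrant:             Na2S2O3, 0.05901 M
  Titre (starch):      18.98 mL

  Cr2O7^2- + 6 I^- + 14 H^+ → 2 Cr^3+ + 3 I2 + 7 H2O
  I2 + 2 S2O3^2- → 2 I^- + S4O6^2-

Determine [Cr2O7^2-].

n(S2O3^2-) = 0.01898 × 0.05901 = 1.120 × 10^-3 mol
n(I2) = n(S2O3^2-)/2 = 5.600 × 10^-4 mol
From the 1:3 ratio, n(Cr2O7^2-) in the aliquot = 1/3 × 5.600 × 10^-4 = 1.867 × 10^-4 mol
[Cr2O7^2-] = 1.867 × 10^-4 / 0.02518 = 0.007413 mol/L

0.007413 M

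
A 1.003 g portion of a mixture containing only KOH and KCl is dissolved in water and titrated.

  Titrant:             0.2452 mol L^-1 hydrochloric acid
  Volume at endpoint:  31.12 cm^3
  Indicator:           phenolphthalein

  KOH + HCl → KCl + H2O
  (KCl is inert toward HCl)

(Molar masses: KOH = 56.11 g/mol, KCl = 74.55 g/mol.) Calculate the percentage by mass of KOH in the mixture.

42.69 %

n(HCl) = 0.03112 × 0.2452 = 7.631 × 10^-3 mol
Let x = n(KOH), y = n(KCl).
Titrant: 1x = 7.631 × 10^-3;  mass: 56.11x + 74.55y = 1.003
Solving, x = 7.631 × 10^-3 mol, y = 7.711 × 10^-3 mol
mass of KOH = 7.631 × 10^-3 × 56.11 = 0.4282 g
% KOH = 0.4282 / 1.003 × 100 = 42.69 %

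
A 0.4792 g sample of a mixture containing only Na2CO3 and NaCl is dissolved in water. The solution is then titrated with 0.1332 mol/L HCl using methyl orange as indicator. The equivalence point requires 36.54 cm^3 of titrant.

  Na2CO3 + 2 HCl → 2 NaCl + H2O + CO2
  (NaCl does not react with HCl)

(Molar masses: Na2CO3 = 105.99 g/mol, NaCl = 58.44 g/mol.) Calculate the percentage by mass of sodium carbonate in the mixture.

n(HCl) = 0.03654 × 0.1332 = 4.867 × 10^-3 mol
Let x = n(Na2CO3), y = n(NaCl).
Titrant: 2x = 4.867 × 10^-3;  mass: 105.99x + 58.44y = 0.4792
Solving, x = 2.434 × 10^-3 mol, y = 3.786 × 10^-3 mol
mass of Na2CO3 = 2.434 × 10^-3 × 105.99 = 0.2579 g
% Na2CO3 = 0.2579 / 0.4792 × 100 = 53.83 %

53.83 %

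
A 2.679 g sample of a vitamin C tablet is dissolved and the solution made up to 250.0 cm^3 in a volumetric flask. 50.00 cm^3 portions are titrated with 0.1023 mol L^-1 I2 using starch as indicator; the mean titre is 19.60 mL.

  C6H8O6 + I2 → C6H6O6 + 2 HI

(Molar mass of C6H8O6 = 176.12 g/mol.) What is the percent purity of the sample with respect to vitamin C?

65.91 %

n(I2) per titration = 0.01960 × 0.1023 = 2.005 × 10^-3 mol
n(C6H8O6) in each aliquot = 2.005 × 10^-3 mol (1:1 ratio)
n(C6H8O6) in the whole flask = 2.005 × 10^-3 × 250.0/50.00 = 0.01003 mol
mass of C6H8O6 = 0.01003 × 176.12 = 1.766 g
% C6H8O6 = 1.766 / 2.679 × 100 = 65.91 %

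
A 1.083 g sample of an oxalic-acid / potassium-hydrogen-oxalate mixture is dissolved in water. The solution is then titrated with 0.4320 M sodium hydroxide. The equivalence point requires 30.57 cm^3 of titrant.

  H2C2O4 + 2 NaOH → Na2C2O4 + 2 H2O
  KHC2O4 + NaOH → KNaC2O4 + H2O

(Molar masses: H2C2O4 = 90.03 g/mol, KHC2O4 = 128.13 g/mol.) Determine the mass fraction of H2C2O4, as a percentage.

n(NaOH) = 0.03057 × 0.4320 = 0.01321 mol
Let x = n(H2C2O4), y = n(KHC2O4).
Titrant: 2x + 1y = 0.01321;  mass: 90.03x + 128.13y = 1.083
Solving, x = 3.664 × 10^-3 mol, y = 5.878 × 10^-3 mol
mass of H2C2O4 = 3.664 × 10^-3 × 90.03 = 0.3299 g
% H2C2O4 = 0.3299 / 1.083 × 100 = 30.46 %

30.46 %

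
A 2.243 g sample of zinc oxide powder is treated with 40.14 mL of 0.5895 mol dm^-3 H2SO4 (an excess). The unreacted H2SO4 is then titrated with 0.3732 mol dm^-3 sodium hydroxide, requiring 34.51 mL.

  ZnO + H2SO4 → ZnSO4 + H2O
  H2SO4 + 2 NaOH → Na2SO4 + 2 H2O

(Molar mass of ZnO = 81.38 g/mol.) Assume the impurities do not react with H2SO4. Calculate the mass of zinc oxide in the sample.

1.402 g

n(H2SO4) added = 0.04014 × 0.5895 = 0.02366 mol
n(NaOH) used in back-titration = 0.03451 × 0.3732 = 0.01288 mol
From the 1:2 ratio, n(H2SO4) left over = 1/2 × 0.01288 = 6.440 × 10^-3 mol
n(H2SO4) consumed by analyte = 0.02366 − 6.440 × 10^-3 = 0.01722 mol
n(ZnO) = 0.01722 mol (1:1 ratio)
mass of ZnO = 0.01722 × 81.38 = 1.402 g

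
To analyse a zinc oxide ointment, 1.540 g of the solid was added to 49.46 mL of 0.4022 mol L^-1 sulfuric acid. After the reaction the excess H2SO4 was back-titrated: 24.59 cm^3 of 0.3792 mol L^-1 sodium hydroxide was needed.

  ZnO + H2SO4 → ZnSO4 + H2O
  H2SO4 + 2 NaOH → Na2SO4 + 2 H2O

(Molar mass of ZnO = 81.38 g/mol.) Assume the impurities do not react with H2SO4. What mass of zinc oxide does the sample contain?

1.239 g

n(H2SO4) added = 0.04946 × 0.4022 = 0.01989 mol
n(NaOH) used in back-titration = 0.02459 × 0.3792 = 9.325 × 10^-3 mol
From the 1:2 ratio, n(H2SO4) left over = 1/2 × 9.325 × 10^-3 = 4.662 × 10^-3 mol
n(H2SO4) consumed by analyte = 0.01989 − 4.662 × 10^-3 = 0.01523 mol
n(ZnO) = 0.01523 mol (1:1 ratio)
mass of ZnO = 0.01523 × 81.38 = 1.239 g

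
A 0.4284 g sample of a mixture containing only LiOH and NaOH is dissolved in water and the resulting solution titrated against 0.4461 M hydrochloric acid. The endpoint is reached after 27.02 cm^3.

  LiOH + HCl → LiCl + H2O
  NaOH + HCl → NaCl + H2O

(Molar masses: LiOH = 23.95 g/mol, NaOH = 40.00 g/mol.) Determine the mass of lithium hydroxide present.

n(HCl) = 0.02702 × 0.4461 = 0.01205 mol
Let x = n(LiOH), y = n(NaOH).
Titrant: 1x + 1y = 0.01205;  mass: 23.95x + 40.00y = 0.4284
Solving, x = 3.349 × 10^-3 mol, y = 8.705 × 10^-3 mol
mass of LiOH = 3.349 × 10^-3 × 23.95 = 0.08020 g

0.08020 g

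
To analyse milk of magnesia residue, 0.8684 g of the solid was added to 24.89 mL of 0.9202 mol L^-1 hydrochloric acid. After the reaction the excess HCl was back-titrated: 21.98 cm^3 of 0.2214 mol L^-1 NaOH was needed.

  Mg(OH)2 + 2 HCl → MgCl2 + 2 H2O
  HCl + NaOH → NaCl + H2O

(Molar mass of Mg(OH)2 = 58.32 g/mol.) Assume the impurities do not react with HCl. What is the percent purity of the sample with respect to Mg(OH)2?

n(HCl) added = 0.02489 × 0.9202 = 0.02290 mol
n(NaOH) used in back-titration = 0.02198 × 0.2214 = 4.866 × 10^-3 mol
n(HCl) left over = 4.866 × 10^-3 mol (1:1 ratio)
n(HCl) consumed by analyte = 0.02290 − 4.866 × 10^-3 = 0.01804 mol
From the 1:2 ratio, n(Mg(OH)2) = 1/2 × 0.01804 = 9.019 × 10^-3 mol
mass of Mg(OH)2 = 9.019 × 10^-3 × 58.32 = 0.5260 g
% Mg(OH)2 = 0.5260 / 0.8684 × 100 = 60.57 %

60.57 %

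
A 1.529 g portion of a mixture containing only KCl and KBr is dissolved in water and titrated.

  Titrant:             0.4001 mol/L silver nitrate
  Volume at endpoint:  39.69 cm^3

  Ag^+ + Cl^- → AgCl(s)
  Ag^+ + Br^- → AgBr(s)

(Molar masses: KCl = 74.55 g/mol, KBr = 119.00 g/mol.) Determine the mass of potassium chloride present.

0.6050 g

n(AgNO3) = 0.03969 × 0.4001 = 0.01588 mol
Let x = n(KCl), y = n(KBr).
Titrant: 1x + 1y = 0.01588;  mass: 74.55x + 119.00y = 1.529
Solving, x = 8.115 × 10^-3 mol, y = 7.765 × 10^-3 mol
mass of KCl = 8.115 × 10^-3 × 74.55 = 0.6050 g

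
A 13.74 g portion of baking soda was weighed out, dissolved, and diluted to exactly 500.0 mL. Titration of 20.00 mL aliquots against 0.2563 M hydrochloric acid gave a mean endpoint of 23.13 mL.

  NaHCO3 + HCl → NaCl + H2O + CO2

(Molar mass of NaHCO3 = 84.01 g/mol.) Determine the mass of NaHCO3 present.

n(HCl) per titration = 0.02313 × 0.2563 = 5.928 × 10^-3 mol
n(NaHCO3) in each aliquot = 5.928 × 10^-3 mol (1:1 ratio)
n(NaHCO3) in the whole flask = 5.928 × 10^-3 × 500.0/20.00 = 0.1482 mol
mass of NaHCO3 = 0.1482 × 84.01 = 12.45 g

12.45 g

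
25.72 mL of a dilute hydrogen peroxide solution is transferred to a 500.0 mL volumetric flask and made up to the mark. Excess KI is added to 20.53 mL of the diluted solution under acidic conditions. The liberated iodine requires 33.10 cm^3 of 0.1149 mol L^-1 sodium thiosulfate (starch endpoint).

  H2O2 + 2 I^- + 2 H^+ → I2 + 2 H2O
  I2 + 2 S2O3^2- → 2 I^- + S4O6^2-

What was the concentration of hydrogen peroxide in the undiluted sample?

1.801 mol/L

n(S2O3^2-) = 0.03310 × 0.1149 = 3.803 × 10^-3 mol
n(I2) = n(S2O3^2-)/2 = 1.902 × 10^-3 mol
n(H2O2) in the aliquot = 1.902 × 10^-3 mol (1:1 ratio)
[H2O2]_dilute = 1.902 × 10^-3 / 0.02053 = 0.09263 mol/L
[H2O2]_original = 0.09263 × 500.0/25.72 = 1.801 mol/L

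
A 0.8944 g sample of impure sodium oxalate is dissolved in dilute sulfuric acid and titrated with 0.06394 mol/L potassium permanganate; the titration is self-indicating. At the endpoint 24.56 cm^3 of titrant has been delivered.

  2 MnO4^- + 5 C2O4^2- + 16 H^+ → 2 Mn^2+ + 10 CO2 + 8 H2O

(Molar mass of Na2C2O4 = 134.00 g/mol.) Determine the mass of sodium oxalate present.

n(KMnO4) = 0.02456 L × 0.06394 mol/L = 1.570 × 10^-3 mol
From the 5:2 ratio, n(Na2C2O4) = 5/2 × 1.570 × 10^-3 = 3.926 × 10^-3 mol
mass of Na2C2O4 = 3.926 × 10^-3 × 134.00 g/mol = 0.5261 g

0.5261 g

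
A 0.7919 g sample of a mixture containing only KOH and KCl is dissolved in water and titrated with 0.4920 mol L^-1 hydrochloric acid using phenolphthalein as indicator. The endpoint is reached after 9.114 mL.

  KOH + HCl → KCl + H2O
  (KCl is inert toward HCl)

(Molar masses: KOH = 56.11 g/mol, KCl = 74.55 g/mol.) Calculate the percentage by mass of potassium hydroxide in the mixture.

n(HCl) = 0.009114 × 0.4920 = 4.484 × 10^-3 mol
Let x = n(KOH), y = n(KCl).
Titrant: 1x = 4.484 × 10^-3;  mass: 56.11x + 74.55y = 0.7919
Solving, x = 4.484 × 10^-3 mol, y = 7.247 × 10^-3 mol
mass of KOH = 4.484 × 10^-3 × 56.11 = 0.2516 g
% KOH = 0.2516 / 0.7919 × 100 = 31.77 %

31.77 %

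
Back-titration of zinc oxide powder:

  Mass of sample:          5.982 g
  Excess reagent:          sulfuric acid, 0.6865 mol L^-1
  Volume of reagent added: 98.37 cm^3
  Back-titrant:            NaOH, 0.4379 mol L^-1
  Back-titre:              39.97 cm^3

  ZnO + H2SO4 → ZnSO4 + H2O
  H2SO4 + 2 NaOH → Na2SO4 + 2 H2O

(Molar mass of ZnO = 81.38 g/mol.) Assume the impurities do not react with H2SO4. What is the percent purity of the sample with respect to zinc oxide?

n(H2SO4) added = 0.09837 × 0.6865 = 0.06753 mol
n(NaOH) used in back-titration = 0.03997 × 0.4379 = 0.01750 mol
From the 1:2 ratio, n(H2SO4) left over = 1/2 × 0.01750 = 8.751 × 10^-3 mol
n(H2SO4) consumed by analyte = 0.06753 − 8.751 × 10^-3 = 0.05878 mol
n(ZnO) = 0.05878 mol (1:1 ratio)
mass of ZnO = 0.05878 × 81.38 = 4.783 g
% ZnO = 4.783 / 5.982 × 100 = 79.96 %

79.96 %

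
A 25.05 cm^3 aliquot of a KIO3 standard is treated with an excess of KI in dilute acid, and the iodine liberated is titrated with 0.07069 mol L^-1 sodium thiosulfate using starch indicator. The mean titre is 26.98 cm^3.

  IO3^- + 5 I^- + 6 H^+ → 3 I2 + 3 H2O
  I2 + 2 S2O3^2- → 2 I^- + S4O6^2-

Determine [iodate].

n(S2O3^2-) = 0.02698 × 0.07069 = 1.907 × 10^-3 mol
n(I2) = n(S2O3^2-)/2 = 9.536 × 10^-4 mol
From the 1:3 ratio, n(IO3^-) in the aliquot = 1/3 × 9.536 × 10^-4 = 3.179 × 10^-4 mol
[IO3^-] = 3.179 × 10^-4 / 0.02505 = 0.01269 mol/L

0.01269 mol/L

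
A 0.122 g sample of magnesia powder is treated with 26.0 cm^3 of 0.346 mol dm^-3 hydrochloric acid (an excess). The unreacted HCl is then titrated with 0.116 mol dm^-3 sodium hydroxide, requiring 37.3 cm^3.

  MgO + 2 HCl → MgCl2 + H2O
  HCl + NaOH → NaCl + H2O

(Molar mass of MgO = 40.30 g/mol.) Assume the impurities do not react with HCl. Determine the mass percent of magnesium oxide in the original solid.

77.1 %

n(HCl) added = 0.0260 × 0.346 = 9.00 × 10^-3 mol
n(NaOH) used in back-titration = 0.0373 × 0.116 = 4.33 × 10^-3 mol
n(HCl) left over = 4.33 × 10^-3 mol (1:1 ratio)
n(HCl) consumed by analyte = 9.00 × 10^-3 − 4.33 × 10^-3 = 4.67 × 10^-3 mol
From the 1:2 ratio, n(MgO) = 1/2 × 4.67 × 10^-3 = 2.33 × 10^-3 mol
mass of MgO = 2.33 × 10^-3 × 40.30 = 0.0941 g
% MgO = 0.0941 / 0.122 × 100 = 77.1 %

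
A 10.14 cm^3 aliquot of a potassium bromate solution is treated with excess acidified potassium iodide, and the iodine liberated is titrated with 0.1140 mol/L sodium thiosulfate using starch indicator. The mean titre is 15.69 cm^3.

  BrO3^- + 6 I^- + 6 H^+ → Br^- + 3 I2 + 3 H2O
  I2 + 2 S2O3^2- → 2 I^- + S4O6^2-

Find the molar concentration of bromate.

n(S2O3^2-) = 0.01569 × 0.1140 = 1.789 × 10^-3 mol
n(I2) = n(S2O3^2-)/2 = 8.943 × 10^-4 mol
From the 1:3 ratio, n(BrO3^-) in the aliquot = 1/3 × 8.943 × 10^-4 = 2.981 × 10^-4 mol
[BrO3^-] = 2.981 × 10^-4 / 0.01014 = 0.02940 mol/L

0.02940 mol/L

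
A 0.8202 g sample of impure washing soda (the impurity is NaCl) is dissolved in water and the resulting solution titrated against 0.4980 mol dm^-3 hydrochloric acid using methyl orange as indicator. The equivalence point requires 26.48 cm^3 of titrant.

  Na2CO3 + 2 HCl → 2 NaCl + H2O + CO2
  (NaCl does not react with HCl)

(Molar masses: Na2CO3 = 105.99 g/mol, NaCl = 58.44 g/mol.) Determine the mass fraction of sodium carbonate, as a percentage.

85.20 %

n(HCl) = 0.02648 × 0.4980 = 0.01319 mol
Let x = n(Na2CO3), y = n(NaCl).
Titrant: 2x = 0.01319;  mass: 105.99x + 58.44y = 0.8202
Solving, x = 6.594 × 10^-3 mol, y = 2.077 × 10^-3 mol
mass of Na2CO3 = 6.594 × 10^-3 × 105.99 = 0.6988 g
% Na2CO3 = 0.6988 / 0.8202 × 100 = 85.20 %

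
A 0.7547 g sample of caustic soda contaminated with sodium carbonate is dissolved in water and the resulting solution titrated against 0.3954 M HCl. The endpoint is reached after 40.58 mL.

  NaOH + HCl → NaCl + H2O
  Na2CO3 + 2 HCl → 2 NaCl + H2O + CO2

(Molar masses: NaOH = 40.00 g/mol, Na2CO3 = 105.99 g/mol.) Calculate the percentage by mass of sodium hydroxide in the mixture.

39.00 %

n(HCl) = 0.04058 × 0.3954 = 0.01605 mol
Let x = n(NaOH), y = n(Na2CO3).
Titrant: 1x + 2y = 0.01605;  mass: 40.00x + 105.99y = 0.7547
Solving, x = 7.358 × 10^-3 mol, y = 4.343 × 10^-3 mol
mass of NaOH = 7.358 × 10^-3 × 40.00 = 0.2943 g
% NaOH = 0.2943 / 0.7547 × 100 = 39.00 %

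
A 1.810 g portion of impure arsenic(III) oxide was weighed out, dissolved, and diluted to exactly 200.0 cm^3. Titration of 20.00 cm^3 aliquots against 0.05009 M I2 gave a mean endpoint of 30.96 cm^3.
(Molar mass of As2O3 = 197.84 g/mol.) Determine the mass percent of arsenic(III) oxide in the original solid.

As2O3 + 2 I2 + 2 H2O → As2O5 + 4 HI
n(I2) per titration = 0.03096 × 0.05009 = 1.551 × 10^-3 mol
From the 1:2 ratio, n(As2O3) in each aliquot = 1/2 × 1.551 × 10^-3 = 7.754 × 10^-4 mol
n(As2O3) in the whole flask = 7.754 × 10^-4 × 200.0/20.00 = 7.754 × 10^-3 mol
mass of As2O3 = 7.754 × 10^-3 × 197.84 = 1.534 g
% As2O3 = 1.534 / 1.810 × 100 = 84.75 %

84.75 %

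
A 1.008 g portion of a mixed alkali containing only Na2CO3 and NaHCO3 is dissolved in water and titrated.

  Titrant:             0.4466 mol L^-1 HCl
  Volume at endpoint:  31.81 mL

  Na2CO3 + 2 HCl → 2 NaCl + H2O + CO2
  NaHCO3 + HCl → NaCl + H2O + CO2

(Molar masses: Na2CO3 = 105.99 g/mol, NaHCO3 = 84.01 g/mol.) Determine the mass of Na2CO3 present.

n(HCl) = 0.03181 × 0.4466 = 0.01421 mol
Let x = n(Na2CO3), y = n(NaHCO3).
Titrant: 2x + 1y = 0.01421;  mass: 105.99x + 84.01y = 1.008
Solving, x = 2.990 × 10^-3 mol, y = 8.226 × 10^-3 mol
mass of Na2CO3 = 2.990 × 10^-3 × 105.99 = 0.3169 g

0.3169 g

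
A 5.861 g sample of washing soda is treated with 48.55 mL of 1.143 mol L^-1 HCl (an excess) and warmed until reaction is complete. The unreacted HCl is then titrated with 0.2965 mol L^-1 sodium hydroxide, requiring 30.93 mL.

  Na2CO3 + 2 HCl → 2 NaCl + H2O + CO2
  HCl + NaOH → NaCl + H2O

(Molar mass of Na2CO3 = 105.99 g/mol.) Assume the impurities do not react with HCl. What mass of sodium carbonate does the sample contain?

2.455 g

n(HCl) added = 0.04855 × 1.143 = 0.05549 mol
n(NaOH) used in back-titration = 0.03093 × 0.2965 = 9.171 × 10^-3 mol
n(HCl) left over = 9.171 × 10^-3 mol (1:1 ratio)
n(HCl) consumed by analyte = 0.05549 − 9.171 × 10^-3 = 0.04632 mol
From the 1:2 ratio, n(Na2CO3) = 1/2 × 0.04632 = 0.02316 mol
mass of Na2CO3 = 0.02316 × 105.99 = 2.455 g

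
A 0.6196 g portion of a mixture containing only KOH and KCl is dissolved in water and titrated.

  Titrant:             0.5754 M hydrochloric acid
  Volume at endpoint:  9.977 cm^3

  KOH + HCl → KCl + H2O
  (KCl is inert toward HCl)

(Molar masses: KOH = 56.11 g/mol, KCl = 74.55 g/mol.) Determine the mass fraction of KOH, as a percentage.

51.99 %

n(HCl) = 0.009977 × 0.5754 = 5.741 × 10^-3 mol
Let x = n(KOH), y = n(KCl).
Titrant: 1x = 5.741 × 10^-3;  mass: 56.11x + 74.55y = 0.6196
Solving, x = 5.741 × 10^-3 mol, y = 3.990 × 10^-3 mol
mass of KOH = 5.741 × 10^-3 × 56.11 = 0.3221 g
% KOH = 0.3221 / 0.6196 × 100 = 51.99 %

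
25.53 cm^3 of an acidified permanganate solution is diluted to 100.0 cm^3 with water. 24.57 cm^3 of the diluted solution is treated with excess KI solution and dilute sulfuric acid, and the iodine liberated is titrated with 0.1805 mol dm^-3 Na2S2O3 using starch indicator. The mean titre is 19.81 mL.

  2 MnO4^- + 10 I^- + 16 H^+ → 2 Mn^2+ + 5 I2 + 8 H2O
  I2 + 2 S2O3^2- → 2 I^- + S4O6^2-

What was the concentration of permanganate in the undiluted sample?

0.1140 mol/L

n(S2O3^2-) = 0.01981 × 0.1805 = 3.576 × 10^-3 mol
n(I2) = n(S2O3^2-)/2 = 1.788 × 10^-3 mol
From the 2:5 ratio, n(MnO4^-) in the aliquot = 2/5 × 1.788 × 10^-3 = 7.151 × 10^-4 mol
[MnO4^-]_dilute = 7.151 × 10^-4 / 0.02457 = 0.02911 mol/L
[MnO4^-]_original = 0.02911 × 100.0/25.53 = 0.1140 mol/L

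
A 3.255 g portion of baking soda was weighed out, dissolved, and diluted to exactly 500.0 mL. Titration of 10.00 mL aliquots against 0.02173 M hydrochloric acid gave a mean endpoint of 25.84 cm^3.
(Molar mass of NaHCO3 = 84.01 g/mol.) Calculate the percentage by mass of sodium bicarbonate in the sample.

NaHCO3 + HCl → NaCl + H2O + CO2
n(HCl) per titration = 0.02584 × 0.02173 = 5.615 × 10^-4 mol
n(NaHCO3) in each aliquot = 5.615 × 10^-4 mol (1:1 ratio)
n(NaHCO3) in the whole flask = 5.615 × 10^-4 × 500.0/10.00 = 0.02808 mol
mass of NaHCO3 = 0.02808 × 84.01 = 2.359 g
% NaHCO3 = 2.359 / 3.255 × 100 = 72.46 %

72.46 %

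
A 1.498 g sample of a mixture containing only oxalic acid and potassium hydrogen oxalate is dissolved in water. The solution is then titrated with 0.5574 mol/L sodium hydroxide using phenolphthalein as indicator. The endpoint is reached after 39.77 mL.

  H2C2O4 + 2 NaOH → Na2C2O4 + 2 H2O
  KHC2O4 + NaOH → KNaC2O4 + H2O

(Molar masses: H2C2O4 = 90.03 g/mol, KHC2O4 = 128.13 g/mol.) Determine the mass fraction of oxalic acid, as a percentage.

n(NaOH) = 0.03977 × 0.5574 = 0.02217 mol
Let x = n(H2C2O4), y = n(KHC2O4).
Titrant: 2x + 1y = 0.02217;  mass: 90.03x + 128.13y = 1.498
Solving, x = 8.075 × 10^-3 mol, y = 6.017 × 10^-3 mol
mass of H2C2O4 = 8.075 × 10^-3 × 90.03 = 0.7270 g
% H2C2O4 = 0.7270 / 1.498 × 100 = 48.53 %

48.53 %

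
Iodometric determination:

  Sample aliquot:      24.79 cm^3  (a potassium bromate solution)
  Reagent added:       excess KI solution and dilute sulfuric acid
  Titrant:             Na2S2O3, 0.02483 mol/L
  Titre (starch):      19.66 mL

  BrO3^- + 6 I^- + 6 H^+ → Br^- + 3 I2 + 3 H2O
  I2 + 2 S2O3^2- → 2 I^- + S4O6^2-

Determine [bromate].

0.003282 mol/L

n(S2O3^2-) = 0.01966 × 0.02483 = 4.882 × 10^-4 mol
n(I2) = n(S2O3^2-)/2 = 2.441 × 10^-4 mol
From the 1:3 ratio, n(BrO3^-) in the aliquot = 1/3 × 2.441 × 10^-4 = 8.136 × 10^-5 mol
[BrO3^-] = 8.136 × 10^-5 / 0.02479 = 0.003282 mol/L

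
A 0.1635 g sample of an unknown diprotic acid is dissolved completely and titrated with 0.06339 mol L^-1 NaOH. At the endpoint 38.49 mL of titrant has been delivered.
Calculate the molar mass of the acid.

134.0 g/mol

n(NaOH) = 0.03849 L × 0.06339 mol/L = 2.440 × 10^-3 mol
From the 1:2 ratio, n(H2A) = 1/2 × 2.440 × 10^-3 = 1.220 × 10^-3 mol
M = m / n = 0.1635 g / 1.220 × 10^-3 mol = 134.0 g/mol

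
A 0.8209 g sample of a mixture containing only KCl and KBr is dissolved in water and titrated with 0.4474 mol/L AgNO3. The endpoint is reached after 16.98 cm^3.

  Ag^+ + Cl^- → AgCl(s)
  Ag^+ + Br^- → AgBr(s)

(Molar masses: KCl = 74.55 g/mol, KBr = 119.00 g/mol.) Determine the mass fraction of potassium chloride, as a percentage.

16.98 %

n(AgNO3) = 0.01698 × 0.4474 = 7.597 × 10^-3 mol
Let x = n(KCl), y = n(KBr).
Titrant: 1x + 1y = 7.597 × 10^-3;  mass: 74.55x + 119.00y = 0.8209
Solving, x = 1.870 × 10^-3 mol, y = 5.727 × 10^-3 mol
mass of KCl = 1.870 × 10^-3 × 74.55 = 0.1394 g
% KCl = 0.1394 / 0.8209 × 100 = 16.98 %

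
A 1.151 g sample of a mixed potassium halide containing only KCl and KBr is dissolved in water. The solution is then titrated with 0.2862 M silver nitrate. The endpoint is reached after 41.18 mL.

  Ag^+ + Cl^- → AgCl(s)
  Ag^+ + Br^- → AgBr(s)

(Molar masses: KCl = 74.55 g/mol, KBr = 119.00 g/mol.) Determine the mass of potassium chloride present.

0.4218 g

n(AgNO3) = 0.04118 × 0.2862 = 0.01179 mol
Let x = n(KCl), y = n(KBr).
Titrant: 1x + 1y = 0.01179;  mass: 74.55x + 119.00y = 1.151
Solving, x = 5.658 × 10^-3 mol, y = 6.128 × 10^-3 mol
mass of KCl = 5.658 × 10^-3 × 74.55 = 0.4218 g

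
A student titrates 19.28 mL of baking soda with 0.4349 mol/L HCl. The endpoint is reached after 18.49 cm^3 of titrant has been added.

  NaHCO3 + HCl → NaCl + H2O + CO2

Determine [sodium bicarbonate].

0.4171 mol/L

n(HCl) = 0.01849 L × 0.4349 mol/L = 8.041 × 10^-3 mol
n(NaHCO3) = 8.041 × 10^-3 mol (1:1 mole ratio)
[NaHCO3] = 8.041 × 10^-3 mol / 0.01928 L = 0.4171 mol/L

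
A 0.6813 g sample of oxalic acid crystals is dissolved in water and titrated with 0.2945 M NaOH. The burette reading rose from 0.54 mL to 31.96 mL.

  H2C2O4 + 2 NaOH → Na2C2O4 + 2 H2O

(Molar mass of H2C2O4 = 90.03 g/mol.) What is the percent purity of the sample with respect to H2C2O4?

61.14 %

n(NaOH) = 0.03142 L × 0.2945 mol/L = 9.253 × 10^-3 mol
From the 1:2 ratio, n(H2C2O4) = 1/2 × 9.253 × 10^-3 = 4.627 × 10^-3 mol
mass of H2C2O4 = 4.627 × 10^-3 × 90.03 g/mol = 0.4165 g
% H2C2O4 = 0.4165 / 0.6813 × 100 = 61.14 %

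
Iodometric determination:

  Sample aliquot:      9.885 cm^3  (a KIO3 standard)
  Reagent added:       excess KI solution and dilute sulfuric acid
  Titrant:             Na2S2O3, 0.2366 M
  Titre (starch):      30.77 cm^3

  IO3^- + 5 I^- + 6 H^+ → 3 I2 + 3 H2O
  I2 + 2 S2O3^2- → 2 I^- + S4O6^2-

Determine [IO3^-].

0.1227 M

n(S2O3^2-) = 0.03077 × 0.2366 = 7.280 × 10^-3 mol
n(I2) = n(S2O3^2-)/2 = 3.640 × 10^-3 mol
From the 1:3 ratio, n(IO3^-) in the aliquot = 1/3 × 3.640 × 10^-3 = 1.213 × 10^-3 mol
[IO3^-] = 1.213 × 10^-3 / 0.009885 = 0.1227 mol/L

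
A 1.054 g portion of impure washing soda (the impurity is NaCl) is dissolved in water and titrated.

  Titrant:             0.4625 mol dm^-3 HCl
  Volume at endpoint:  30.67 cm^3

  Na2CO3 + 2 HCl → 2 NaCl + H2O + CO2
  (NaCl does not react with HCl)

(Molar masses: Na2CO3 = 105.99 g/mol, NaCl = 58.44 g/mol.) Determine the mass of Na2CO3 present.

n(HCl) = 0.03067 × 0.4625 = 0.01418 mol
Let x = n(Na2CO3), y = n(NaCl).
Titrant: 2x = 0.01418;  mass: 105.99x + 58.44y = 1.054
Solving, x = 7.092 × 10^-3 mol, y = 5.172 × 10^-3 mol
mass of Na2CO3 = 7.092 × 10^-3 × 105.99 = 0.7517 g

0.7517 g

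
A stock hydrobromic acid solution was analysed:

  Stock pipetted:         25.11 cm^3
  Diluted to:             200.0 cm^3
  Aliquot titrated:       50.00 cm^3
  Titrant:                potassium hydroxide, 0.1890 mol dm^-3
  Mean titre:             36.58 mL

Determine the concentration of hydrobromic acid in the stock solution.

HBr + KOH → KBr + H2O
n(KOH) = 0.03658 × 0.1890 = 6.914 × 10^-3 mol
n(HBr) in the aliquot = 6.914 × 10^-3 mol (1:1 ratio)
[HBr]_dilute = 6.914 × 10^-3 / 0.05000 = 0.1383 mol/L
Dilution factor = 200.0 / 25.11 = 7.965
[HBr]_stock = 0.1383 × 7.965 = 1.101 mol/L

1.101 mol/L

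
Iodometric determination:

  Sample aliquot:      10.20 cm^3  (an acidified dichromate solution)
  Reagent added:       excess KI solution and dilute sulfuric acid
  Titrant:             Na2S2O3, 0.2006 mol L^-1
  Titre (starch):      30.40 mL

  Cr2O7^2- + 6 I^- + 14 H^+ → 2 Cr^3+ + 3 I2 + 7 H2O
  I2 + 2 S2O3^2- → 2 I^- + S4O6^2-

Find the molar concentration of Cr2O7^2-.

n(S2O3^2-) = 0.03040 × 0.2006 = 6.098 × 10^-3 mol
n(I2) = n(S2O3^2-)/2 = 3.049 × 10^-3 mol
From the 1:3 ratio, n(Cr2O7^2-) in the aliquot = 1/3 × 3.049 × 10^-3 = 1.016 × 10^-3 mol
[Cr2O7^2-] = 1.016 × 10^-3 / 0.01020 = 0.09964 mol/L

0.09964 mol/L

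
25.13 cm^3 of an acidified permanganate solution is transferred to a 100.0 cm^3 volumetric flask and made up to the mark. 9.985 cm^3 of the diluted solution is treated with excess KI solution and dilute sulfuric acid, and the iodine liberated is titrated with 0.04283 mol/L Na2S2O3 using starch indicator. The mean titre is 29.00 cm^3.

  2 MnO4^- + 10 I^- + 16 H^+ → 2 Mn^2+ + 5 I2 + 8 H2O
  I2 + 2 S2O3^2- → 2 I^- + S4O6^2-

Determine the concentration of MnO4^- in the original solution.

n(S2O3^2-) = 0.02900 × 0.04283 = 1.242 × 10^-3 mol
n(I2) = n(S2O3^2-)/2 = 6.210 × 10^-4 mol
From the 2:5 ratio, n(MnO4^-) in the aliquot = 2/5 × 6.210 × 10^-4 = 2.484 × 10^-4 mol
[MnO4^-]_dilute = 2.484 × 10^-4 / 0.009985 = 0.02488 mol/L
[MnO4^-]_original = 0.02488 × 100.0/25.13 = 0.09900 mol/L

0.09900 mol/L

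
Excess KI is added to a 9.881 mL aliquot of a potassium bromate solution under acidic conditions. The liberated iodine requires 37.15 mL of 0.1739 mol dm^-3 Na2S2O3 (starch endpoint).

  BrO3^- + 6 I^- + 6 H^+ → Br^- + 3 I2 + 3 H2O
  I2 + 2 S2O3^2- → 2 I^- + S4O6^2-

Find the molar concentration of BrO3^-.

n(S2O3^2-) = 0.03715 × 0.1739 = 6.460 × 10^-3 mol
n(I2) = n(S2O3^2-)/2 = 3.230 × 10^-3 mol
From the 1:3 ratio, n(BrO3^-) in the aliquot = 1/3 × 3.230 × 10^-3 = 1.077 × 10^-3 mol
[BrO3^-] = 1.077 × 10^-3 / 0.009881 = 0.1090 mol/L

0.1090 mol/L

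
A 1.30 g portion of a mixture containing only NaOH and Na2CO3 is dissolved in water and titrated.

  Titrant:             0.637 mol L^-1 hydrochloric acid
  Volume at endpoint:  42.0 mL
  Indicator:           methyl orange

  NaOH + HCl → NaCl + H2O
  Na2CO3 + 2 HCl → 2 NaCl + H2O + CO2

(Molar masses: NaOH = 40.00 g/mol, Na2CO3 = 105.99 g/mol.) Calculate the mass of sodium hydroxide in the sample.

0.363 g

n(HCl) = 0.0420 × 0.637 = 0.0268 mol
Let x = n(NaOH), y = n(Na2CO3).
Titrant: 1x + 2y = 0.0268;  mass: 40.00x + 105.99y = 1.30
Solving, x = 9.07 × 10^-3 mol, y = 8.84 × 10^-3 mol
mass of NaOH = 9.07 × 10^-3 × 40.00 = 0.363 g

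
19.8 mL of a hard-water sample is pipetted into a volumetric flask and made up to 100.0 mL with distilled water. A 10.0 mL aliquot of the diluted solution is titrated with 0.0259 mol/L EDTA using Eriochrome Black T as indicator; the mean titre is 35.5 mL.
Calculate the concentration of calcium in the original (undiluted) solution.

Ca^2+ + EDTA^4- → [Ca(EDTA)]^2-
n(EDTA) = 0.0355 × 0.0259 = 9.19 × 10^-4 mol
n(Ca2+) in the aliquot = 9.19 × 10^-4 mol (1:1 ratio)
[Ca2+]_dilute = 9.19 × 10^-4 / 0.0100 = 0.0919 mol/L
Dilution factor = 100.0 / 19.8 = 5.051
[Ca2+]_stock = 0.0919 × 5.051 = 0.464 mol/L

0.464 mol/L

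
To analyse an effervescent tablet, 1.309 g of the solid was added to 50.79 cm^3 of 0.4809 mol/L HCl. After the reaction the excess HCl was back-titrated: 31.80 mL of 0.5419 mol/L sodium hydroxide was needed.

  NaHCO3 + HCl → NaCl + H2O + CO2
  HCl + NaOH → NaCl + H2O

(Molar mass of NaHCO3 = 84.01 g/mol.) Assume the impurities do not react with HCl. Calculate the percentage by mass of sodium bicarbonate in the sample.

n(HCl) added = 0.05079 × 0.4809 = 0.02442 mol
n(NaOH) used in back-titration = 0.03180 × 0.5419 = 0.01723 mol
n(HCl) left over = 0.01723 mol (1:1 ratio)
n(HCl) consumed by analyte = 0.02442 − 0.01723 = 7.192 × 10^-3 mol
n(NaHCO3) = 7.192 × 10^-3 mol (1:1 ratio)
mass of NaHCO3 = 7.192 × 10^-3 × 84.01 = 0.6042 g
% NaHCO3 = 0.6042 / 1.309 × 100 = 46.16 %

46.16 %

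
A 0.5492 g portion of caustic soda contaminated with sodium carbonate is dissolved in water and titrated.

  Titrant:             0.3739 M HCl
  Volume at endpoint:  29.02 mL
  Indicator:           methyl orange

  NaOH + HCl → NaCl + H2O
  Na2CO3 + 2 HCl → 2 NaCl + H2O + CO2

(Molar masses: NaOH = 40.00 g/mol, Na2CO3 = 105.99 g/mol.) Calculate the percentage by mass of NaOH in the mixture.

n(HCl) = 0.02902 × 0.3739 = 0.01085 mol
Let x = n(NaOH), y = n(Na2CO3).
Titrant: 1x + 2y = 0.01085;  mass: 40.00x + 105.99y = 0.5492
Solving, x = 1.987 × 10^-3 mol, y = 4.432 × 10^-3 mol
mass of NaOH = 1.987 × 10^-3 × 40.00 = 0.07950 g
% NaOH = 0.07950 / 0.5492 × 100 = 14.47 %

14.47 %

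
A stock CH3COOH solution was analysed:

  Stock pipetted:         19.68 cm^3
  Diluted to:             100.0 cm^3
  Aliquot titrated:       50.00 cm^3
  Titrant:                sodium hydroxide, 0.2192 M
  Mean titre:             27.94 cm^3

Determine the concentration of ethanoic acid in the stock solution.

CH3COOH + NaOH → CH3COONa + H2O
n(NaOH) = 0.02794 × 0.2192 = 6.124 × 10^-3 mol
n(CH3COOH) in the aliquot = 6.124 × 10^-3 mol (1:1 ratio)
[CH3COOH]_dilute = 6.124 × 10^-3 / 0.05000 = 0.1225 mol/L
Dilution factor = 100.0 / 19.68 = 5.081
[CH3COOH]_stock = 0.1225 × 5.081 = 0.6224 mol/L

0.6224 M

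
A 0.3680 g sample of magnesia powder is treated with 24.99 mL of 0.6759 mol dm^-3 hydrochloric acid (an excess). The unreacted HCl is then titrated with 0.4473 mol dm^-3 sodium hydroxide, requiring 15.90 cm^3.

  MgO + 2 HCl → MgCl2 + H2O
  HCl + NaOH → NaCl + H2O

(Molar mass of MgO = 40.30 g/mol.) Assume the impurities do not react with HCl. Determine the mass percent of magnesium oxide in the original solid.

53.54 %

n(HCl) added = 0.02499 × 0.6759 = 0.01689 mol
n(NaOH) used in back-titration = 0.01590 × 0.4473 = 7.112 × 10^-3 mol
n(HCl) left over = 7.112 × 10^-3 mol (1:1 ratio)
n(HCl) consumed by analyte = 0.01689 − 7.112 × 10^-3 = 9.779 × 10^-3 mol
From the 1:2 ratio, n(MgO) = 1/2 × 9.779 × 10^-3 = 4.889 × 10^-3 mol
mass of MgO = 4.889 × 10^-3 × 40.30 = 0.1970 g
% MgO = 0.1970 / 0.3680 × 100 = 53.54 %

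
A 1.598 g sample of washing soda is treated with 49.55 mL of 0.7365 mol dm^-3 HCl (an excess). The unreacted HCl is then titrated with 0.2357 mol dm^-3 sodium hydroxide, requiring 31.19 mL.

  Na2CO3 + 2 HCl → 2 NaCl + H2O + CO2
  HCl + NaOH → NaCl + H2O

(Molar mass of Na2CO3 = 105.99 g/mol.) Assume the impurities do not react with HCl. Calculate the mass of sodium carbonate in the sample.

n(HCl) added = 0.04955 × 0.7365 = 0.03649 mol
n(NaOH) used in back-titration = 0.03119 × 0.2357 = 7.351 × 10^-3 mol
n(HCl) left over = 7.351 × 10^-3 mol (1:1 ratio)
n(HCl) consumed by analyte = 0.03649 − 7.351 × 10^-3 = 0.02914 mol
From the 1:2 ratio, n(Na2CO3) = 1/2 × 0.02914 = 0.01457 mol
mass of Na2CO3 = 0.01457 × 105.99 = 1.544 g

1.544 g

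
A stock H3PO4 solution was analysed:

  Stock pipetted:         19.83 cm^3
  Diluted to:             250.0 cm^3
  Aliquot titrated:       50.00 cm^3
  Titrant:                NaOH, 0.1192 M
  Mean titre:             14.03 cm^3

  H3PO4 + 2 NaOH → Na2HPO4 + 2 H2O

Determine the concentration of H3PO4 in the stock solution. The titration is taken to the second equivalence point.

0.2108 M

n(NaOH) = 0.01403 × 0.1192 = 1.672 × 10^-3 mol
From the 1:2 ratio, n(H3PO4) in the aliquot = 1/2 × 1.672 × 10^-3 = 8.362 × 10^-4 mol
[H3PO4]_dilute = 8.362 × 10^-4 / 0.05000 = 0.01672 mol/L
Dilution factor = 250.0 / 19.83 = 12.61
[H3PO4]_stock = 0.01672 × 12.61 = 0.2108 mol/L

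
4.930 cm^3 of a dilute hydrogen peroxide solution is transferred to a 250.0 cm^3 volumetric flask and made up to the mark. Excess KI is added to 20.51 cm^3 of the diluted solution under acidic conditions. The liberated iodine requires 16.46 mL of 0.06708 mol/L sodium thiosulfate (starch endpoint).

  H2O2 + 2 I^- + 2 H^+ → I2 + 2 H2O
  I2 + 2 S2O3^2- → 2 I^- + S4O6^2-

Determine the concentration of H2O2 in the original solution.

1.365 mol/L

n(S2O3^2-) = 0.01646 × 0.06708 = 1.104 × 10^-3 mol
n(I2) = n(S2O3^2-)/2 = 5.521 × 10^-4 mol
n(H2O2) in the aliquot = 5.521 × 10^-4 mol (1:1 ratio)
[H2O2]_dilute = 5.521 × 10^-4 / 0.02051 = 0.02692 mol/L
[H2O2]_original = 0.02692 × 250.0/4.930 = 1.365 mol/L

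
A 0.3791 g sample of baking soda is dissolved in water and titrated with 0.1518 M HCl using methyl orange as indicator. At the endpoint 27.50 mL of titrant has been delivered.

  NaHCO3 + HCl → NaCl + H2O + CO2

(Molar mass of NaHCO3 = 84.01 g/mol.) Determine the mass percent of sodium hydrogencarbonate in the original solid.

92.51 %

n(HCl) = 0.02750 L × 0.1518 mol/L = 4.175 × 10^-3 mol
n(NaHCO3) = 4.175 × 10^-3 mol (1:1 ratio)
mass of NaHCO3 = 4.175 × 10^-3 × 84.01 g/mol = 0.3507 g
% NaHCO3 = 0.3507 / 0.3791 × 100 = 92.51 %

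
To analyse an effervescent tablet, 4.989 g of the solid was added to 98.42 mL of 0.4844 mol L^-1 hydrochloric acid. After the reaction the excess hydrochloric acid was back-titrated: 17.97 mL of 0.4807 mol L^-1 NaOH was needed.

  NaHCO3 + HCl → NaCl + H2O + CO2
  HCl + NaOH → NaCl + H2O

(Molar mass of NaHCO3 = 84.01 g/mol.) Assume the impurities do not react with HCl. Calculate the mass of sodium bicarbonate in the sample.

3.279 g

n(HCl) added = 0.09842 × 0.4844 = 0.04767 mol
n(NaOH) used in back-titration = 0.01797 × 0.4807 = 8.638 × 10^-3 mol
n(HCl) left over = 8.638 × 10^-3 mol (1:1 ratio)
n(HCl) consumed by analyte = 0.04767 − 8.638 × 10^-3 = 0.03904 mol
n(NaHCO3) = 0.03904 mol (1:1 ratio)
mass of NaHCO3 = 0.03904 × 84.01 = 3.279 g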